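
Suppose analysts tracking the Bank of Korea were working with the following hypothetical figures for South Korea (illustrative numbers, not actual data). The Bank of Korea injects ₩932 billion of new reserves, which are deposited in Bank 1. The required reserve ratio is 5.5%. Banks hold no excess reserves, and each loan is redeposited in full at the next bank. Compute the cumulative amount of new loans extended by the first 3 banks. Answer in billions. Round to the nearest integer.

₩2500 billion

Bank i lends (1 − rr)^i of the original deposit: Bank 1 lends 932·0.9450 = 880.7400, Bank 2 lends 932·0.9450² = 832.2993, and so on.
Summing a geometric series: total = 932·[0.9450·(1 − 0.9450^3) / (1 − 0.9450)] ≈ 2499.5621 billion.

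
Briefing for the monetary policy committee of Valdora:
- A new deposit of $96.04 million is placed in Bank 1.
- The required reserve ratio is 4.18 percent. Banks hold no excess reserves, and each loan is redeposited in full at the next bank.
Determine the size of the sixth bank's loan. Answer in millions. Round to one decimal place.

Each bank lends a fraction (1 − rr) = 0.9582 of the deposit it receives, so Bank 6 receives 96.04·0.9582^5 and lends 96.04·0.9582^6 ≈ 74.3343 million.

$74.3 million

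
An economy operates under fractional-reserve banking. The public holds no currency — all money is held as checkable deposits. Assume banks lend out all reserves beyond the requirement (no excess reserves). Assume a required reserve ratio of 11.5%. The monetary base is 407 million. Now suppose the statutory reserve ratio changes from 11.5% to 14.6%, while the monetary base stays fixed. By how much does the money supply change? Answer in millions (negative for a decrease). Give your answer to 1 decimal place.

Initially m₁ = 1 / (0.115) ≈ 8.69565, so M₁ = 8.69565 × 407 ≈ 3539.1296 million.
After the change m₂ = 1 / (0.146) ≈ 6.84932, so M₂ = 6.84932 × 407 ≈ 2787.6732 million.
ΔM = M₂ − M₁ = 2787.6732 − 3539.1296 = -751.4564 million.

-751.5 million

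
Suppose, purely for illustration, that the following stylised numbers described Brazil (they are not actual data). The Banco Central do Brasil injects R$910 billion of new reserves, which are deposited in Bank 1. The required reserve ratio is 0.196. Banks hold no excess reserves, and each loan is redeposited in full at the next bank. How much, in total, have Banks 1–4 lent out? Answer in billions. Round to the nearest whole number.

R$2173 billion

Bank i lends (1 − rr)^i of the original deposit: Bank 1 lends 910·0.8040 = 731.6400, Bank 2 lends 910·0.8040² ≈ 588.2386, and so on.
Summing a geometric series: total = 910·[0.8040·(1 − 0.8040^4) / (1 − 0.8040)] ≈ 2173.0692 billion.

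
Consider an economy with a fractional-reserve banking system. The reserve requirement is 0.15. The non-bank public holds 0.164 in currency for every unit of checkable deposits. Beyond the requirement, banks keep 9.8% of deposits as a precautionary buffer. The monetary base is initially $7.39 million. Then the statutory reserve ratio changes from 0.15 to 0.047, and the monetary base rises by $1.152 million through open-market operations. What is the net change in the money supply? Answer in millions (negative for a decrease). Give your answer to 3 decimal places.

Before: m₁ = (1 + 0.164) / (0.15 + 0.098 + 0.164) ≈ 2.82524, MB₁ = 7.39, so M₁ = 2.82524 × 7.39 ≈ 20.8785 million.
After: m₂ = (1 + 0.164) / (0.047 + 0.098 + 0.164) ≈ 3.76699, MB₂ = 7.39 + 1.152 = 8.542, so M₂ = 3.76699 × 8.542 ≈ 32.1776 million.
ΔM = M₂ − M₁ = 32.1776 − 20.8785 = 11.2991 million.

$11.299 million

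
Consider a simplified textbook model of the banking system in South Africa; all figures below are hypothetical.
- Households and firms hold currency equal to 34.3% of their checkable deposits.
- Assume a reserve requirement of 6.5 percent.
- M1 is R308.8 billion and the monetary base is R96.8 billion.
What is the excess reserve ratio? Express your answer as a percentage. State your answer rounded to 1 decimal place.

1.3%

Using m = M/MB = 308.8/96.8 ≈ 3.190083. Since m = (1 + c)/(c + rr + e), the denominator satisfies c + rr + e = (1 + c)/m = (1 + 0.343) / 3.190083 ≈ 0.420992.
With c = 0.343 and rr = 0.065, the excess reserve ratio is 0.420992 − 0.343 − 0.065 = 0.012992.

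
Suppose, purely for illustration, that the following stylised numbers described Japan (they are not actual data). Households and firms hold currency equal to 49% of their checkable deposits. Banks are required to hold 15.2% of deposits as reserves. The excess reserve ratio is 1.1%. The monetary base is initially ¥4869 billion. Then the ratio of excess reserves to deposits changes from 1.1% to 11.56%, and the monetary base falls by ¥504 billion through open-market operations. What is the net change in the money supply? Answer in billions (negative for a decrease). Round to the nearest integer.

Before: m₁ = (1 + 0.49) / (0.152 + 0.011 + 0.49) ≈ 2.28178, MB₁ = 4869, so M₁ = 2.28178 × 4869 ≈ 11109.9868 billion.
After: m₂ = (1 + 0.49) / (0.152 + 0.1156 + 0.49) ≈ 1.96674, MB₂ = 4869 − 504 = 4365, so M₂ = 1.96674 × 4365 = 8584.8201 billion.
ΔM = M₂ − M₁ = 8584.8201 − 11109.9868 = -2525.1667 billion.

-2525 billion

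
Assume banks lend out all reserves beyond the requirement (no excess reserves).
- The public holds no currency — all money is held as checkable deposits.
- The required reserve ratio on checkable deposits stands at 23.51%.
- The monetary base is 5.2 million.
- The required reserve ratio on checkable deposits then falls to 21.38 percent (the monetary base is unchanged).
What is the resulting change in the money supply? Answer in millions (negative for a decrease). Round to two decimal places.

Initially m₁ = 1 / (0.2351) ≈ 4.2535, so M₁ = 4.2535 × 5.2 = 22.1182 million.
After the change m₂ = 1 / (0.2138) ≈ 4.6773, so M₂ = 4.6773 × 5.2 ≈ 24.322 million.
ΔM = M₂ − M₁ = 24.322 − 22.1182 = 2.2038 million.

2.20 million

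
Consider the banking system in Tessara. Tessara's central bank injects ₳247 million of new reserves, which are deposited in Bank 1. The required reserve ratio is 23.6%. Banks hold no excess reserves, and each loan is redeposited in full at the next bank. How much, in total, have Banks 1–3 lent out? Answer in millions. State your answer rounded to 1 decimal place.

Bank i lends (1 − rr)^i of the original deposit: Bank 1 lends 247·0.7640 = 188.7080, Bank 2 lends 247·0.7640² ≈ 144.1729, and so on.
Summing a geometric series: total = 247·[0.7640·(1 − 0.7640^3) / (1 − 0.7640)] ≈ 443.0290 million.

₳443.0 million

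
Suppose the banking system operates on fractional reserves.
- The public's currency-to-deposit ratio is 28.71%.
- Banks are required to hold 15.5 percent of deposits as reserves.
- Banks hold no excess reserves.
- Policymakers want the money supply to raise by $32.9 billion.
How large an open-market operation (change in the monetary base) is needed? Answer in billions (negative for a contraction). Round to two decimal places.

The money multiplier is m = (1 + c) / (rr + c) = (1 + 0.2871) / (0.155 + 0.2871) ≈ 2.91133.
ΔMB = ΔM / m = (+32.9) / 2.91133 ≈ 11.3007 billion.

$11.30 billion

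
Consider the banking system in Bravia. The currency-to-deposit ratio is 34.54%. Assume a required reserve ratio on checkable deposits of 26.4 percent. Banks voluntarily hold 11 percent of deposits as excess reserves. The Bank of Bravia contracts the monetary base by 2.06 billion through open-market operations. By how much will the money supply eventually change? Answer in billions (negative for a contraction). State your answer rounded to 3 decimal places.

-3.853 billion

The money multiplier is m = (1 + c) / (rr + e + c) = (1 + 0.3454) / (0.264 + 0.11 + 0.3454) ≈ 1.87017.
The sale removes 2.06 billion of base, so ΔM = m × ΔMB = 1.87017 × (−2.06) ≈ -3.8526 billion.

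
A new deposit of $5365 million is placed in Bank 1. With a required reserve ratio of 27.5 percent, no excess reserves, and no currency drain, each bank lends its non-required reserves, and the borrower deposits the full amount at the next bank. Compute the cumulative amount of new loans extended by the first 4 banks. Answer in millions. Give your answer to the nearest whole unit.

$10236 million

Bank i lends (1 − rr)^i of the original deposit: Bank 1 lends 5365·0.7250 = 3889.6250, Bank 2 lends 5365·0.7250² ≈ 2819.9781, and so on.
Summing a geometric series: total = 5365·[0.7250·(1 − 0.7250^4) / (1 − 0.7250)] ≈ 10236.3383 million.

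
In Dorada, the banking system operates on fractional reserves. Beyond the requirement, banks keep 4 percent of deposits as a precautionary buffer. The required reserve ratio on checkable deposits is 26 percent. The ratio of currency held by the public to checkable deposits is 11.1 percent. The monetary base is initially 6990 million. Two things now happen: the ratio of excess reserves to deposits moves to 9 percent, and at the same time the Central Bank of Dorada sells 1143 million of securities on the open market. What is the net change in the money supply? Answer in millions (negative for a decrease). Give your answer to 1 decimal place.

Before: m₁ = (1 + 0.111) / (0.26 + 0.04 + 0.111) ≈ 2.703163, MB₁ = 6990, so M₁ = 2.703163 × 6990 ≈ 18895.1094 million.
After: m₂ = (1 + 0.111) / (0.26 + 0.09 + 0.111) ≈ 2.409978, MB₂ = 6990 − 1143 = 5847, so M₂ = 2.409978 × 5847 ≈ 14091.1414 million.
ΔM = M₂ − M₁ = 14091.1414 − 18895.1094 = -4803.968 million.

-4804.0 million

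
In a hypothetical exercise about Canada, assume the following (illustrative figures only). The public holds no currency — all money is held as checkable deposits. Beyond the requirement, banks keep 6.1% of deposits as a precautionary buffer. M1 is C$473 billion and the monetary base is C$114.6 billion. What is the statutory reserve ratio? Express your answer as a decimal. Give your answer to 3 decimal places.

Using m = M/MB = 473/114.6 ≈ 4.127400. Since m = (1 + c)/(c + rr + e), the denominator satisfies c + rr + e = (1 + c)/m = (1 + 0) / 4.127400 ≈ 0.242283.
With c = 0 and e = 0.061, the statutory reserve ratio is 0.242283 − 0 − 0.061 = 0.181283.

0.181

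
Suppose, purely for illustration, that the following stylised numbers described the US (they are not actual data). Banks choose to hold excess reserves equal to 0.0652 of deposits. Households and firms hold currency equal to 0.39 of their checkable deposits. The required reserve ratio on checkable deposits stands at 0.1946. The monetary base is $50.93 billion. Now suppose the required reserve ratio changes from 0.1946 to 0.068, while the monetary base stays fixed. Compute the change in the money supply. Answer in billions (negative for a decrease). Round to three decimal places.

Initially m₁ = (1 + 0.39) / (0.1946 + 0.0652 + 0.39) ≈ 2.139120, so M₁ = 2.139120 × 50.93 ≈ 108.9454 billion.
After the change m₂ = (1 + 0.39) / (0.068 + 0.0652 + 0.39) ≈ 2.656728, so M₂ = 2.656728 × 50.93 ≈ 135.3072 billion.
ΔM = M₂ − M₁ = 135.3072 − 108.9454 = 26.3618 billion.

$26.362 billion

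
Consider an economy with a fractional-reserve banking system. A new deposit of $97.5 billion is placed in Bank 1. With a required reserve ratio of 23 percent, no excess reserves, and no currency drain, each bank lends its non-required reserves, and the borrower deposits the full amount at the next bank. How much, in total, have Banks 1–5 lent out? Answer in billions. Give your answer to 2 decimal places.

Bank i lends (1 − rr)^i of the original deposit: Bank 1 lends 97.5·0.7700 = 75.0750, Bank 2 lends 97.5·0.7700² ≈ 57.8078, and so on.
Summing a geometric series: total = 97.5·[0.7700·(1 − 0.7700^5) / (1 − 0.7700)] ≈ 238.0601 billion.

$238.06 billion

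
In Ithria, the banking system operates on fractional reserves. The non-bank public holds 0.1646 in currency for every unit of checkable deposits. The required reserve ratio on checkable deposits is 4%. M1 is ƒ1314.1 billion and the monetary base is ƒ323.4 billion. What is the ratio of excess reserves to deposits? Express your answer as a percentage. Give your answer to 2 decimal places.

8.20%

Using m = M/MB = 1314.1/323.4 ≈ 4.063389. Since m = (1 + c)/(c + rr + e), the denominator satisfies c + rr + e = (1 + c)/m = (1 + 0.1646) / 4.063389 ≈ 0.286608.
With c = 0.1646 and rr = 0.04, the ratio of excess reserves to deposits is 0.286608 − 0.1646 − 0.04 = 0.082008.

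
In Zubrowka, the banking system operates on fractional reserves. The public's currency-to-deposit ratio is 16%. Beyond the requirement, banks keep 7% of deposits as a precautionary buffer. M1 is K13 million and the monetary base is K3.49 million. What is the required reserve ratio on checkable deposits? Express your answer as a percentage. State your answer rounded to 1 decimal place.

8.1%

Using m = M/MB = 13/3.49 ≈ 3.724928. Since m = (1 + c)/(c + rr + e), the denominator satisfies c + rr + e = (1 + c)/m = (1 + 0.16) / 3.724928 ≈ 0.311415.
With c = 0.16 and e = 0.07, the required reserve ratio on checkable deposits is 0.311415 − 0.16 − 0.07 = 0.081415.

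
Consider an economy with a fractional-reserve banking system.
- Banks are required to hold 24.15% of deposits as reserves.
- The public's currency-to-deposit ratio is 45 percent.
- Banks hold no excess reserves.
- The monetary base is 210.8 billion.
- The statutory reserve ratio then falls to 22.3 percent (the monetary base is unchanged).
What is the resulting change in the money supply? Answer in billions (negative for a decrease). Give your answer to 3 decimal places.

12.151 billion

Initially m₁ = (1 + 0.45) / (0.2415 + 0.45) ≈ 2.0968908, so M₁ = 2.0968908 × 210.8 ≈ 442.0246 billion.
After the change m₂ = (1 + 0.45) / (0.223 + 0.45) ≈ 2.1545319, so M₂ = 2.1545319 × 210.8 ≈ 454.1753 billion.
ΔM = M₂ − M₁ = 454.1753 − 442.0246 = 12.1507 billion.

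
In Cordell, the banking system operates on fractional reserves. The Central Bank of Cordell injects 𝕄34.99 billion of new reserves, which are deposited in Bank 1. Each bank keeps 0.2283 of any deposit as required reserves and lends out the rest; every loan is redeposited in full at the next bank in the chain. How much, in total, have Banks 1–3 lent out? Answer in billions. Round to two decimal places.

Bank i lends (1 − rr)^i of the original deposit: Bank 1 lends 34.99·0.7717 ≈ 27.0018, Bank 2 lends 34.99·0.7717² ≈ 20.8373, and so on.
Summing a geometric series: total = 34.99·[0.7717·(1 − 0.7717^3) / (1 − 0.7717)] ≈ 63.9192 billion.

𝕄63.92 billion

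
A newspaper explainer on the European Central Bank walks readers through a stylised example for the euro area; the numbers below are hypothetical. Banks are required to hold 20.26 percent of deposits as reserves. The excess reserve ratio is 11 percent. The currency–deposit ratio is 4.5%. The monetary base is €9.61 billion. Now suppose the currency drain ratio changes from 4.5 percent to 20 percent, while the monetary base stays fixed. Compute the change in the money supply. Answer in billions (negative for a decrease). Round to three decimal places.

-5.586 billion

Initially m₁ = (1 + 0.045) / (0.2026 + 0.11 + 0.045) ≈ 2.92226, so M₁ = 2.92226 × 9.61 ≈ 28.0829 billion.
After the change m₂ = (1 + 0.2) / (0.2026 + 0.11 + 0.2) ≈ 2.34101, so M₂ = 2.34101 × 9.61 ≈ 22.4971 billion.
ΔM = M₂ − M₁ = 22.4971 − 28.0829 = -5.5858 billion.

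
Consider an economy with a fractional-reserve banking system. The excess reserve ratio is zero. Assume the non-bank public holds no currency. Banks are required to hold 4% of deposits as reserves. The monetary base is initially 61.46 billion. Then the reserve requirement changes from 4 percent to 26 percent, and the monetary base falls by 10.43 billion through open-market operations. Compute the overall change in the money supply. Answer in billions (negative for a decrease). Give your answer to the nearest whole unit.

Before: m₁ = 1 / (0.04) = 25, MB₁ = 61.46, so M₁ = 25 × 61.46 = 1536.5 billion.
After: m₂ = 1 / (0.26) ≈ 3.8462, MB₂ = 61.46 − 10.43 = 51.03, so M₂ = 3.8462 × 51.03 ≈ 196.2716 billion.
ΔM = M₂ − M₁ = 196.2716 − 1536.5 = -1340.2284 billion.

-1340 billion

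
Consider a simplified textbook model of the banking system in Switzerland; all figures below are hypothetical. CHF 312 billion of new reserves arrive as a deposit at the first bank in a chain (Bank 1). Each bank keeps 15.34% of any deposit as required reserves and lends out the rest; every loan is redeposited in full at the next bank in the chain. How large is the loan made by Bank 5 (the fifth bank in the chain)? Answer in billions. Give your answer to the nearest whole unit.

Each bank lends a fraction (1 − rr) = 0.8466 of the deposit it receives, so Bank 5 receives 312·0.8466^4 and lends 312·0.8466^5 ≈ 135.6894 billion.

CHF 136 billion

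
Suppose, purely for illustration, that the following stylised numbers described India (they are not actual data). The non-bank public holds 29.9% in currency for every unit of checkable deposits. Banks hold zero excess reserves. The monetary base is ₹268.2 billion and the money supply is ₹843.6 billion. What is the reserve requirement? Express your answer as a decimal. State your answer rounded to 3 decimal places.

0.114

Using m = M/MB = 843.6/268.2 ≈ 3.145414. Since m = (1 + c)/(c + rr + e), the denominator satisfies c + rr + e = (1 + c)/m = (1 + 0.299) / 3.145414 ≈ 0.412982.
With c = 0.299 and e = 0, the reserve requirement is 0.412982 − 0.299 − 0 = 0.113982.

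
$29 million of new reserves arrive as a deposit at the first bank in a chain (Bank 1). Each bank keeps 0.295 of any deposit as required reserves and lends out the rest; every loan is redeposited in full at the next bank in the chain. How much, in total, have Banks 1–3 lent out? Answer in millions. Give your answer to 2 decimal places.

$45.02 million

Bank i lends (1 − rr)^i of the original deposit: Bank 1 lends 29·0.7050 = 20.4450, Bank 2 lends 29·0.7050² ≈ 14.4137, and so on.
Summing a geometric series: total = 29·[0.7050·(1 − 0.7050^3) / (1 − 0.7050)] ≈ 45.0204 million.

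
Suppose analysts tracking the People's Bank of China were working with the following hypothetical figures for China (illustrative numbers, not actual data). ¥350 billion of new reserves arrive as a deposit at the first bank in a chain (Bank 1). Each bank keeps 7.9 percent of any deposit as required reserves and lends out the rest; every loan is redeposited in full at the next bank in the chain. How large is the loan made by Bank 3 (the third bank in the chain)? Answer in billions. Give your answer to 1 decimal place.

¥273.4 billion

Each bank lends a fraction (1 − rr) = 0.9210 of the deposit it receives, so Bank 3 receives 350·0.9210^2 and lends 350·0.9210^3 ≈ 273.4305 billion.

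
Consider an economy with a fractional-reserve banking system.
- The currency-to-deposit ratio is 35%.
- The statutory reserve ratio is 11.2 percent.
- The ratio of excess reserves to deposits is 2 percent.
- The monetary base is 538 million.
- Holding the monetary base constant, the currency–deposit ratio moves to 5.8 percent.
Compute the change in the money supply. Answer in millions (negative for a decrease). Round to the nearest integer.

Initially m₁ = (1 + 0.35) / (0.112 + 0.02 + 0.35) ≈ 2.8008, so M₁ = 2.8008 × 538 = 1506.8304 million.
After the change m₂ = (1 + 0.058) / (0.112 + 0.02 + 0.058) ≈ 5.5684, so M₂ = 5.5684 × 538 = 2995.7992 million.
ΔM = M₂ − M₁ = 2995.7992 − 1506.8304 = 1488.9688 million.

1489 million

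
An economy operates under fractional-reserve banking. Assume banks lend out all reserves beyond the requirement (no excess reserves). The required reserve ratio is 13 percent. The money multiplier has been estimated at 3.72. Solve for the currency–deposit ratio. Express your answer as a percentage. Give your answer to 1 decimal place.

Using m = 3.72. From m = (1 + c)/(c + rr + e), rearranging gives 1 + c = m·(c + rr + e), so c·(1 − m) = m·(rr + e) − 1.
Hence c = [m·(rr + e) − 1]/(1 − m) = [3.72 × (0.13 + 0) − 1] / (1 − 3.72) ≈ 0.189853.

19.0%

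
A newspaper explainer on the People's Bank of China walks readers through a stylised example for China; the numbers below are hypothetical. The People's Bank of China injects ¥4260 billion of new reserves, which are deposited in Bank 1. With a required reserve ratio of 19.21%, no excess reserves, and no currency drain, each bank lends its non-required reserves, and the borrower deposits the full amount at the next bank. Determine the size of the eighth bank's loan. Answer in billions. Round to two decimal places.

Each bank lends a fraction (1 − rr) = 0.8079 of the deposit it receives, so Bank 8 receives 4260·0.8079^7 and lends 4260·0.8079^8 ≈ 773.1619 billion.

¥773.16 billion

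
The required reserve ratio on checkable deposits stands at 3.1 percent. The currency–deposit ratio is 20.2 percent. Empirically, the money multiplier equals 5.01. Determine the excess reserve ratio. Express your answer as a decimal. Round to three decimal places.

Using m = 5.01. Since m = (1 + c)/(c + rr + e), the denominator satisfies c + rr + e = (1 + c)/m = (1 + 0.202) / 5.01 ≈ 0.239920.
With c = 0.202 and rr = 0.031, the excess reserve ratio is 0.239920 − 0.202 − 0.031 = 0.00692.

0.007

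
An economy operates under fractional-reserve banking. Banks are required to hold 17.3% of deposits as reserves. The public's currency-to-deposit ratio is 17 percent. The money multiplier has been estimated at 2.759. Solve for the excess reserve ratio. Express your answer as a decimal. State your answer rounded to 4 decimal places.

0.0811

Using m = 2.759. Since m = (1 + c)/(c + rr + e), the denominator satisfies c + rr + e = (1 + c)/m = (1 + 0.17) / 2.759 ≈ 0.424067.
With c = 0.17 and rr = 0.173, the excess reserve ratio is 0.424067 − 0.17 − 0.173 = 0.081067.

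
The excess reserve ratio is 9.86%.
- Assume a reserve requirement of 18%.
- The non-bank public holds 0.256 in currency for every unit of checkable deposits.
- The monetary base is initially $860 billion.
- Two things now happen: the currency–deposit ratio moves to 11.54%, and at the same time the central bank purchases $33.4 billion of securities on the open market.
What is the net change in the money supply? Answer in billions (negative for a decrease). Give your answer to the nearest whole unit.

$509 billion

Before: m₁ = (1 + 0.256) / (0.18 + 0.0986 + 0.256) ≈ 2.3494, MB₁ = 860, so M₁ = 2.3494 × 860 = 2020.484 billion.
After: m₂ = (1 + 0.1154) / (0.18 + 0.0986 + 0.1154) ≈ 2.8310, MB₂ = 860 + 33.4 = 893.4, so M₂ = 2.8310 × 893.4 = 2529.2154 billion.
ΔM = M₂ − M₁ = 2529.2154 − 2020.484 = 508.7314 billion.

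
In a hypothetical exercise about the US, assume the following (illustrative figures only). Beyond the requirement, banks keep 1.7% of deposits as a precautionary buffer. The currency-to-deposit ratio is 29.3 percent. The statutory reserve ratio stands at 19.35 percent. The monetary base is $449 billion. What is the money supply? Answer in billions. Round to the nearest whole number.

The money multiplier is m = (1 + c) / (rr + e + c) = (1 + 0.293) / (0.1935 + 0.017 + 0.293) ≈ 2.5680.
So M = m × MB = 2.5680 × 449 = 1153.032 billion.

$1153 billion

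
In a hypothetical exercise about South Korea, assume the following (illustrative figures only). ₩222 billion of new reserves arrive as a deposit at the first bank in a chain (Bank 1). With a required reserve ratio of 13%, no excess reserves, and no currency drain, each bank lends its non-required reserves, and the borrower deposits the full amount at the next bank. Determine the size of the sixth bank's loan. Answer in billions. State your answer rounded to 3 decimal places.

₩96.265 billion

Each bank lends a fraction (1 − rr) = 0.8700 of the deposit it receives, so Bank 6 receives 222·0.8700^5 and lends 222·0.8700^6 ≈ 96.2650 billion.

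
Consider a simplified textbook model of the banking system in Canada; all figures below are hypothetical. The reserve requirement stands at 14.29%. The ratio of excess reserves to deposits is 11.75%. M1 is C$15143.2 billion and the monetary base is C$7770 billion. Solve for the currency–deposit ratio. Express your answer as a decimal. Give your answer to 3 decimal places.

0.519

Using m = M/MB = 15143.2/7770 ≈ 1.948932. From m = (1 + c)/(c + rr + e), rearranging gives 1 + c = m·(c + rr + e), so c·(1 − m) = m·(rr + e) − 1.
Hence c = [m·(rr + e) − 1]/(1 − m) = [1.948932 × (0.1429 + 0.1175) − 1] / (1 − 1.948932) ≈ 0.519003.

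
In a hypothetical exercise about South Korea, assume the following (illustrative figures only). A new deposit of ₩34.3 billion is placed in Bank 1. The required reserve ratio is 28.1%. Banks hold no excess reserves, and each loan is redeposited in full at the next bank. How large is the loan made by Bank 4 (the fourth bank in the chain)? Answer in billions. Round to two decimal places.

Each bank lends a fraction (1 − rr) = 0.7190 of the deposit it receives, so Bank 4 receives 34.3·0.7190^3 and lends 34.3·0.7190^4 ≈ 9.1666 billion.

₩9.17 billion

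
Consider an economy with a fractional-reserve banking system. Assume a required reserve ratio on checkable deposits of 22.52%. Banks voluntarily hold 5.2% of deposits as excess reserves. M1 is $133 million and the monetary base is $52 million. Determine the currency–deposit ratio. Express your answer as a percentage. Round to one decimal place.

18.7%

Using m = M/MB = 133/52 ≈ 2.557692. From m = (1 + c)/(c + rr + e), rearranging gives 1 + c = m·(c + rr + e), so c·(1 − m) = m·(rr + e) − 1.
Hence c = [m·(rr + e) − 1]/(1 − m) = [2.557692 × (0.2252 + 0.052) − 1] / (1 − 2.557692) ≈ 0.186820.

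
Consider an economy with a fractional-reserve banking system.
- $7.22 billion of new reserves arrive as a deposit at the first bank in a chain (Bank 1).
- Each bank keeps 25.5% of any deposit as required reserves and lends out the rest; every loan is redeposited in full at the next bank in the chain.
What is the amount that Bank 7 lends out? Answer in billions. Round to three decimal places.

Each bank lends a fraction (1 − rr) = 0.7450 of the deposit it receives, so Bank 7 receives 7.22·0.7450^6 and lends 7.22·0.7450^7 ≈ 0.9197 billion.

$0.920 billion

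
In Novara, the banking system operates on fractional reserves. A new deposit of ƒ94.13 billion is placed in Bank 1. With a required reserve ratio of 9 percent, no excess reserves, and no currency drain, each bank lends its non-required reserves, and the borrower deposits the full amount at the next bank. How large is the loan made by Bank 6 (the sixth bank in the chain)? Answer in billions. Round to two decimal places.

ƒ53.45 billion

Each bank lends a fraction (1 − rr) = 0.9100 of the deposit it receives, so Bank 6 receives 94.13·0.9100^5 and lends 94.13·0.9100^6 ≈ 53.4535 billion.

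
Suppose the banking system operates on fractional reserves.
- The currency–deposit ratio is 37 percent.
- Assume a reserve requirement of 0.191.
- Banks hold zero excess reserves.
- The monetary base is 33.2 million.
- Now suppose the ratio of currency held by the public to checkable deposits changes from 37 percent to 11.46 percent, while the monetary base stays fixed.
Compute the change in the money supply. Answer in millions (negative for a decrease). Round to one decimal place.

Initially m₁ = (1 + 0.37) / (0.191 + 0.37) ≈ 2.4421, so M₁ = 2.4421 × 33.2 ≈ 81.0777 million.
After the change m₂ = (1 + 0.1146) / (0.191 + 0.1146) ≈ 3.6473, so M₂ = 3.6473 × 33.2 ≈ 121.0904 million.
ΔM = M₂ − M₁ = 121.0904 − 81.0777 = 40.0127 million.

40.0 million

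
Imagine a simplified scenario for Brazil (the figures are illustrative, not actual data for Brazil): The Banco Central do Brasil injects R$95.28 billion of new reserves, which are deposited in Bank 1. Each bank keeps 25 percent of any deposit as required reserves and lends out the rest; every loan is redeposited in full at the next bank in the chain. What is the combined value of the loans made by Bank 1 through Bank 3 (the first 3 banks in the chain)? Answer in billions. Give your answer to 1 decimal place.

Bank i lends (1 − rr)^i of the original deposit: Bank 1 lends 95.28·0.7500 = 71.4600, Bank 2 lends 95.28·0.7500² = 53.5950, and so on.
Summing a geometric series: total = 95.28·[0.7500·(1 − 0.7500^3) / (1 − 0.7500)] ≈ 165.2512 billion.

R$165.3 billion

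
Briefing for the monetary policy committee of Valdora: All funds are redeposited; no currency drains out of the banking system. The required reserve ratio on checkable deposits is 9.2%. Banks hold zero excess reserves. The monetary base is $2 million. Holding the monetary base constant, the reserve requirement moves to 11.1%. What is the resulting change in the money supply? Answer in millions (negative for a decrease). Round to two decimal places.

Initially m₁ = 1 / (0.092) ≈ 10.8696, so M₁ = 10.8696 × 2 = 21.7392 million.
After the change m₂ = 1 / (0.111) ≈ 9.0090, so M₂ = 9.0090 × 2 = 18.018 million.
ΔM = M₂ − M₁ = 18.018 − 21.7392 = -3.7212 million.

-3.72 million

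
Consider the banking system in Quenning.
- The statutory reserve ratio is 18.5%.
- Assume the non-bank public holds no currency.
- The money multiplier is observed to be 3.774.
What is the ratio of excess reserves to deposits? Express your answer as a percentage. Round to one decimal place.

Using m = 3.774. Since m = (1 + c)/(c + rr + e), the denominator satisfies c + rr + e = (1 + c)/m = (1 + 0) / 3.774 ≈ 0.264971.
With c = 0 and rr = 0.185, the ratio of excess reserves to deposits is 0.264971 − 0 − 0.185 = 0.079971.

8.0%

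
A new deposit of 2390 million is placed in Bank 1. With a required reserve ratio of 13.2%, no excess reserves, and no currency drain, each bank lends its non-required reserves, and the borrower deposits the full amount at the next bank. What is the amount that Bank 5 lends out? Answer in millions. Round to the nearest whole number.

Each bank lends a fraction (1 − rr) = 0.8680 of the deposit it receives, so Bank 5 receives 2390·0.8680^4 and lends 2390·0.8680^5 ≈ 1177.5966 million.

1178 million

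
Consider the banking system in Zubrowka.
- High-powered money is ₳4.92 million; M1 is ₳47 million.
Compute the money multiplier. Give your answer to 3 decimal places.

9.553

The money multiplier is m = M / MB = 47 / 4.92 ≈ 9.55285.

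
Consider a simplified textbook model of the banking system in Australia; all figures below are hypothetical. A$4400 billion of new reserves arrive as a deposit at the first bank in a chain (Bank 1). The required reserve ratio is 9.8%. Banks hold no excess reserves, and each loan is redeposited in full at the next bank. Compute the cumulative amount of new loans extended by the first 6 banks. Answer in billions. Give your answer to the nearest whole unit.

Bank i lends (1 − rr)^i of the original deposit: Bank 1 lends 4400·0.9020 = 3968.8000, Bank 2 lends 4400·0.9020² = 3579.8576, and so on.
Summing a geometric series: total = 4400·[0.9020·(1 − 0.9020^6) / (1 − 0.9020)] ≈ 18687.1206 billion.

A$18687 billion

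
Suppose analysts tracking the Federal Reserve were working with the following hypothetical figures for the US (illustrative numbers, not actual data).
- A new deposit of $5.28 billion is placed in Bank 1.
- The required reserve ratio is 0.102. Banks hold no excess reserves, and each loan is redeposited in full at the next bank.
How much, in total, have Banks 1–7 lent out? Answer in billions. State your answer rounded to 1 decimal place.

$24.6 billion

Bank i lends (1 − rr)^i of the original deposit: Bank 1 lends 5.28·0.8980 ≈ 4.7414, Bank 2 lends 5.28·0.8980² ≈ 4.2578, and so on.
Summing a geometric series: total = 5.28·[0.8980·(1 − 0.8980^7) / (1 − 0.8980)] ≈ 24.5948 billion.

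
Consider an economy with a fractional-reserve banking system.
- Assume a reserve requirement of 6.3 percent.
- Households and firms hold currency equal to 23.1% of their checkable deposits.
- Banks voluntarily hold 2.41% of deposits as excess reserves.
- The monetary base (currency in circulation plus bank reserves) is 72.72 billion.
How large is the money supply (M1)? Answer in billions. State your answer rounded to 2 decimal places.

The money multiplier is m = (1 + c) / (rr + e + c) = (1 + 0.231) / (0.063 + 0.0241 + 0.231) ≈ 3.86985.
So M = m × MB = 3.86985 × 72.72 ≈ 281.4155 billion.

281.42 billion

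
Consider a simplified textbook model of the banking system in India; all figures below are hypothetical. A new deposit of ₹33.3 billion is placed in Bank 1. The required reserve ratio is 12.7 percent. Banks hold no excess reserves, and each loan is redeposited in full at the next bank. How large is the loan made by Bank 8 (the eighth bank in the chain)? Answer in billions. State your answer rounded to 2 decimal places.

Each bank lends a fraction (1 − rr) = 0.8730 of the deposit it receives, so Bank 8 receives 33.3·0.8730^7 and lends 33.3·0.8730^8 ≈ 11.2346 billion.

₹11.23 billion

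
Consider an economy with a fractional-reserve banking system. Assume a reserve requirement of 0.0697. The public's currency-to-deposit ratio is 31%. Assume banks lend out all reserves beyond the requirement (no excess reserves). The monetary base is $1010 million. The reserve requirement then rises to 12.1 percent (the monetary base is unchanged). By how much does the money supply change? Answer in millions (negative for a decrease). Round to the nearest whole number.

Initially m₁ = (1 + 0.31) / (0.0697 + 0.31) ≈ 3.45009, so M₁ = 3.45009 × 1010 = 3484.5909 million.
After the change m₂ = (1 + 0.31) / (0.121 + 0.31) ≈ 3.03944, so M₂ = 3.03944 × 1010 = 3069.8344 million.
ΔM = M₂ − M₁ = 3069.8344 − 3484.5909 = -414.7565 million.

-415 million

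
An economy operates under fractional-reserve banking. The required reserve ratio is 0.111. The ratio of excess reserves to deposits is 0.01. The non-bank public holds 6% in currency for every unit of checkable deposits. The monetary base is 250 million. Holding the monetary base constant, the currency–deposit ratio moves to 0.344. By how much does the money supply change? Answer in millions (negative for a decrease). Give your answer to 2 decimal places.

-741.51 million

Initially m₁ = (1 + 0.06) / (0.111 + 0.01 + 0.06) ≈ 5.856354, so M₁ = 5.856354 × 250 = 1464.0885 million.
After the change m₂ = (1 + 0.344) / (0.111 + 0.01 + 0.344) ≈ 2.890323, so M₂ = 2.890323 × 250 ≈ 722.5807 million.
ΔM = M₂ − M₁ = 722.5807 − 1464.0885 = -741.5078 million.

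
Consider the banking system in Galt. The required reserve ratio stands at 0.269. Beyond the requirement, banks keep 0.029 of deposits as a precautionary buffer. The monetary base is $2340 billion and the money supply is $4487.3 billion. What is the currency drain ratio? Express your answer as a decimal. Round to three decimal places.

Using m = M/MB = 4487.3/2340 ≈ 1.917650. From m = (1 + c)/(c + rr + e), rearranging gives 1 + c = m·(c + rr + e), so c·(1 − m) = m·(rr + e) − 1.
Hence c = [m·(rr + e) − 1]/(1 − m) = [1.917650 × (0.269 + 0.029) − 1] / (1 − 1.917650) ≈ 0.466998.

0.467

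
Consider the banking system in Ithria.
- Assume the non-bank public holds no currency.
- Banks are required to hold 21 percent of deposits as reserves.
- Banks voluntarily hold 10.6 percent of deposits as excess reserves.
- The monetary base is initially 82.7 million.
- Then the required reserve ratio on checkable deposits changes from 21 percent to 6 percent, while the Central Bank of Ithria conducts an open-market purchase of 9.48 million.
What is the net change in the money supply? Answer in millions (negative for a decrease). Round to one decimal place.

Before: m₁ = 1 / (0.21 + 0.106) ≈ 3.1646, MB₁ = 82.7, so M₁ = 3.1646 × 82.7 ≈ 261.7124 million.
After: m₂ = 1 / (0.06 + 0.106) ≈ 6.0241, MB₂ = 82.7 + 9.48 = 92.18, so M₂ = 6.0241 × 92.18 ≈ 555.3015 million.
ΔM = M₂ − M₁ = 555.3015 − 261.7124 = 293.5891 million.

293.6 million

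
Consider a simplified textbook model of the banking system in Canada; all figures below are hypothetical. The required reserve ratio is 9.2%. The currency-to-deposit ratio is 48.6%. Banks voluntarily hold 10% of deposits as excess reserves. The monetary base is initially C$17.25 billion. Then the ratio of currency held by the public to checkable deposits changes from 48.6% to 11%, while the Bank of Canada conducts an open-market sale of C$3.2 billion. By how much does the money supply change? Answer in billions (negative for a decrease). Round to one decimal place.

C$13.8 billion

Before: m₁ = (1 + 0.486) / (0.092 + 0.1 + 0.486) ≈ 2.1917, MB₁ = 17.25, so M₁ = 2.1917 × 17.25 ≈ 37.8068 billion.
After: m₂ = (1 + 0.11) / (0.092 + 0.1 + 0.11) ≈ 3.6755, MB₂ = 17.25 − 3.2 = 14.05, so M₂ = 3.6755 × 14.05 ≈ 51.6408 billion.
ΔM = M₂ − M₁ = 51.6408 − 37.8068 = 13.834 billion.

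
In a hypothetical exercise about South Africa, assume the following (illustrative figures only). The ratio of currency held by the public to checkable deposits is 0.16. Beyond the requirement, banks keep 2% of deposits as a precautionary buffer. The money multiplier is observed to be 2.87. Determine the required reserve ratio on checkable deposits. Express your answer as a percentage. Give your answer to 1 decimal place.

Using m = 2.87. Since m = (1 + c)/(c + rr + e), the denominator satisfies c + rr + e = (1 + c)/m = (1 + 0.16) / 2.87 ≈ 0.404181.
With c = 0.16 and e = 0.02, the required reserve ratio on checkable deposits is 0.404181 − 0.16 − 0.02 = 0.224181.

22.4%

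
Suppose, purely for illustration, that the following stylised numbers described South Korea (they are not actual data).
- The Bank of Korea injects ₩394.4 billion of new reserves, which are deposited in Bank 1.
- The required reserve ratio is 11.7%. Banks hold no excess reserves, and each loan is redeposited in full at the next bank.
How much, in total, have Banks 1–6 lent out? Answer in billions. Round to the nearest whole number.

Bank i lends (1 − rr)^i of the original deposit: Bank 1 lends 394.4·0.8830 = 348.2552, Bank 2 lends 394.4·0.8830² ≈ 307.5093, and so on.
Summing a geometric series: total = 394.4·[0.8830·(1 − 0.8830^6) / (1 − 0.8830)] ≈ 1565.7060 billion.

₩1566 billion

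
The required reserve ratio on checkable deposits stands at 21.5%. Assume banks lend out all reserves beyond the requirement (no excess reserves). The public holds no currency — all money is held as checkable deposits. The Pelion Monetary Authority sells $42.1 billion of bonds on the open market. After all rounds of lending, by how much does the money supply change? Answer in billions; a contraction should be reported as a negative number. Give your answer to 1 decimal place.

-195.8 billion

The simple money multiplier is m = 1/rr = 1/0.215 ≈ 4.6512.
An open-market sale reduces the monetary base by 42.1 billion, so ΔM = m × ΔMB = 4.6512 × (−42.1) ≈ -195.8155 billion.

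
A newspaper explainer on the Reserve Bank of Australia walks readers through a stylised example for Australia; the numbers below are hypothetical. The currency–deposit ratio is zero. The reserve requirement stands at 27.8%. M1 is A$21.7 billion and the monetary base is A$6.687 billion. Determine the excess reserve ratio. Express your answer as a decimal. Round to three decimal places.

Using m = M/MB = 21.7/6.687 ≈ 3.245102. Since m = (1 + c)/(c + rr + e), the denominator satisfies c + rr + e = (1 + c)/m = (1 + 0) / 3.245102 ≈ 0.308157.
With c = 0 and rr = 0.278, the excess reserve ratio is 0.308157 − 0 − 0.278 = 0.030157.

0.030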